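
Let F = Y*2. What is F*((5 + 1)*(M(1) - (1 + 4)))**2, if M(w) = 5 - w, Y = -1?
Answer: -72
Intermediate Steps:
F = -2 (F = -1*2 = -2)
F*((5 + 1)*(M(1) - (1 + 4)))**2 = -2*(5 + 1)**2*((5 - 1*1) - (1 + 4))**2 = -2*36*((5 - 1) - 1*5)**2 = -2*36*(4 - 5)**2 = -2*(6*(-1))**2 = -2*(-6)**2 = -2*36 = -72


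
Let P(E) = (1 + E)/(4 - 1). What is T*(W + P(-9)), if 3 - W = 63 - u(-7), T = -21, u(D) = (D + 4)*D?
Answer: 875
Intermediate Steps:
u(D) = D*(4 + D) (u(D) = (4 + D)*D = D*(4 + D))
P(E) = ⅓ + E/3 (P(E) = (1 + E)/3 = (1 + E)*(⅓) = ⅓ + E/3)
W = -39 (W = 3 - (63 - (-7)*(4 - 7)) = 3 - (63 - (-7)*(-3)) = 3 - (63 - 1*21) = 3 - (63 - 21) = 3 - 1*42 = 3 - 42 = -39)
T*(W + P(-9)) = -21*(-39 + (⅓ + (⅓)*(-9))) = -21*(-39 + (⅓ - 3)) = -21*(-39 - 8/3) = -21*(-125/3) = 875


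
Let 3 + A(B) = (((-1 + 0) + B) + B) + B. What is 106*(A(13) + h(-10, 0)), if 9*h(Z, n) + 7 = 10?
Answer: 11236/3 ≈ 3745.3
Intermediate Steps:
h(Z, n) = ⅓ (h(Z, n) = -7/9 + (⅑)*10 = -7/9 + 10/9 = ⅓)
A(B) = -4 + 3*B (A(B) = -3 + ((((-1 + 0) + B) + B) + B) = -3 + (((-1 + B) + B) + B) = -3 + ((-1 + 2*B) + B) = -3 + (-1 + 3*B) = -4 + 3*B)
106*(A(13) + h(-10, 0)) = 106*((-4 + 3*13) + ⅓) = 106*((-4 + 39) + ⅓) = 106*(35 + ⅓) = 106*(106/3) = 11236/3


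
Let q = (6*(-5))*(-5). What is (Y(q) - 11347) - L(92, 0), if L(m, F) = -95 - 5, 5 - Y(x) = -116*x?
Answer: 6158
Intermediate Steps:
q = 150 (q = -30*(-5) = 150)
Y(x) = 5 + 116*x (Y(x) = 5 - (-116)*x = 5 + 116*x)
L(m, F) = -100
(Y(q) - 11347) - L(92, 0) = ((5 + 116*150) - 11347) - 1*(-100) = ((5 + 17400) - 11347) + 100 = (17405 - 11347) + 100 = 6058 + 100 = 6158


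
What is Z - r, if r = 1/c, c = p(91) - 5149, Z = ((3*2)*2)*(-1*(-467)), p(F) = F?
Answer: 28345033/5058 ≈ 5604.0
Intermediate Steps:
Z = 5604 (Z = (6*2)*467 = 12*467 = 5604)
c = -5058 (c = 91 - 5149 = -5058)
r = -1/5058 (r = 1/(-5058) = -1/5058 ≈ -0.00019771)
Z - r = 5604 - 1*(-1/5058) = 5604 + 1/5058 = 28345033/5058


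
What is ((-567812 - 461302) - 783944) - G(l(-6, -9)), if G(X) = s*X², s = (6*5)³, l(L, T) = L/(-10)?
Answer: -1822778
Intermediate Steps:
l(L, T) = -L/10 (l(L, T) = L*(-⅒) = -L/10)
s = 27000 (s = 30³ = 27000)
G(X) = 27000*X²
((-567812 - 461302) - 783944) - G(l(-6, -9)) = ((-567812 - 461302) - 783944) - 27000*(-⅒*(-6))² = (-1029114 - 783944) - 27000*(⅗)² = -1813058 - 27000*9/25 = -1813058 - 1*9720 = -1813058 - 9720 = -1822778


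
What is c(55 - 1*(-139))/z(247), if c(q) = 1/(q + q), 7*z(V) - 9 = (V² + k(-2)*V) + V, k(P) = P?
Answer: 7/23579148 ≈ 2.9687e-7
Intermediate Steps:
z(V) = 9/7 - V/7 + V²/7 (z(V) = 9/7 + ((V² - 2*V) + V)/7 = 9/7 + (V² - V)/7 = 9/7 + (-V/7 + V²/7) = 9/7 - V/7 + V²/7)
c(q) = 1/(2*q)
c(55 - 1*(-139))/z(247) = (1/(2*(55 - 1*(-139))))/(9/7 - ⅐*247 + (⅐)*247²) = (1/(2*(55 + 139)))/(9/7 - 247/7 + (⅐)*61009) = ((½)/194)/(9/7 - 247/7 + 61009/7) = ((½)*(1/194))/(60771/7) = (1/388)*(7/60771) = 7/23579148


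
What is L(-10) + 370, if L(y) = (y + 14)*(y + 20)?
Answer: 410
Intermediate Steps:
L(y) = (14 + y)*(20 + y)
L(-10) + 370 = (280 + (-10)² + 34*(-10)) + 370 = (280 + 100 - 340) + 370 = 40 + 370 = 410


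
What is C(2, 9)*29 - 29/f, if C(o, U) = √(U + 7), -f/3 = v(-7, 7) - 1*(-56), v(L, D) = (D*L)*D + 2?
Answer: 99151/855 ≈ 115.97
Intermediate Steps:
v(L, D) = 2 + L*D² (v(L, D) = L*D² + 2 = 2 + L*D²)
f = 855 (f = -3*((2 - 7*7²) - 1*(-56)) = -3*((2 - 7*49) + 56) = -3*((2 - 343) + 56) = -3*(-341 + 56) = -3*(-285) = 855)
C(o, U) = √(7 + U)
C(2, 9)*29 - 29/f = √(7 + 9)*29 - 29/855 = √16*29 - 29*1/855 = 4*29 - 29/855 = 116 - 29/855 = 99151/855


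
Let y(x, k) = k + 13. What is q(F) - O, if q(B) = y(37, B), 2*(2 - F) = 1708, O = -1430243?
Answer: 1429404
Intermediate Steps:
F = -852 (F = 2 - 1/2*1708 = 2 - 854 = -852)
y(x, k) = 13 + k
q(B) = 13 + B
q(F) - O = (13 - 852) - 1*(-1430243) = -839 + 1430243 = 1429404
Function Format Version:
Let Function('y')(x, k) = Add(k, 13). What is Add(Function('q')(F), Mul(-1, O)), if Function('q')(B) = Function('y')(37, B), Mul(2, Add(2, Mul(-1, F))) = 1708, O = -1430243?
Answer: 1429404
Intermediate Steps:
F = -852 (F = Add(2, Mul(Rational(-1, 2), 1708)) = Add(2, -854) = -852)
Function('y')(x, k) = Add(13, k)
Function('q')(B) = Add(13, B)
Add(Function('q')(F), Mul(-1, O)) = Add(Add(13, -852), Mul(-1, -1430243)) = Add(-839, 1430243) = 1429404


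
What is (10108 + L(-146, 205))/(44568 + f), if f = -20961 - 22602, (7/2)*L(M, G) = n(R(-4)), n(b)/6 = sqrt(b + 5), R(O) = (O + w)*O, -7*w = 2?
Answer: 10108/1005 + 4*sqrt(1085)/16415 ≈ 10.066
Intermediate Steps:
w = -2/7 (w = -1/7*2 = -2/7 ≈ -0.28571)
R(O) = O*(-2/7 + O) (R(O) = (O - 2/7)*O = (-2/7 + O)*O = O*(-2/7 + O))
n(b) = 6*sqrt(5 + b) (n(b) = 6*sqrt(b + 5) = 6*sqrt(5 + b))
L(M, G) = 12*sqrt(1085)/49 (L(M, G) = 2*(6*sqrt(5 + (1/7)*(-4)*(-2 + 7*(-4))))/7 = 2*(6*sqrt(5 + (1/7)*(-4)*(-2 - 28)))/7 = 2*(6*sqrt(5 + (1/7)*(-4)*(-30)))/7 = 2*(6*sqrt(5 + 120/7))/7 = 2*(6*sqrt(155/7))/7 = 2*(6*(sqrt(1085)/7))/7 = 2*(6*sqrt(1085)/7)/7 = 12*sqrt(1085)/49)
f = -43563
(10108 + L(-146, 205))/(44568 + f) = (10108 + 12*sqrt(1085)/49)/(44568 - 43563) = (10108 + 12*sqrt(1085)/49)/1005 = (10108 + 12*sqrt(1085)/49)*(1/1005) = 10108/1005 + 4*sqrt(1085)/16415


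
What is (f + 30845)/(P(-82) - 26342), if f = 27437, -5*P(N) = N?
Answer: -20815/9402 ≈ -2.2139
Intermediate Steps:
P(N) = -N/5
(f + 30845)/(P(-82) - 26342) = (27437 + 30845)/(-1/5*(-82) - 26342) = 58282/(82/5 - 26342) = 58282/(-131628/5) = 58282*(-5/131628) = -20815/9402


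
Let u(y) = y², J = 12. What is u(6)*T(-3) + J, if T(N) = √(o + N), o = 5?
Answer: 12 + 36*√2 ≈ 62.912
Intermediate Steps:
T(N) = √(5 + N)
u(6)*T(-3) + J = 6²*√(5 - 3) + 12 = 36*√2 + 12 = 12 + 36*√2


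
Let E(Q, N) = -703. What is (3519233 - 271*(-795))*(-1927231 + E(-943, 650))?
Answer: -7200212695252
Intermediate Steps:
(3519233 - 271*(-795))*(-1927231 + E(-943, 650)) = (3519233 - 271*(-795))*(-1927231 - 703) = (3519233 + 215445)*(-1927934) = 3734678*(-1927934) = -7200212695252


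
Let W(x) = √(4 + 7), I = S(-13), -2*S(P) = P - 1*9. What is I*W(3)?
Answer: 11*√11 ≈ 36.483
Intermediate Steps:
S(P) = 9/2 - P/2 (S(P) = -(P - 1*9)/2 = -(P - 9)/2 = -(-9 + P)/2 = 9/2 - P/2)
I = 11 (I = 9/2 - ½*(-13) = 9/2 + 13/2 = 11)
W(x) = √11
I*W(3) = 11*√11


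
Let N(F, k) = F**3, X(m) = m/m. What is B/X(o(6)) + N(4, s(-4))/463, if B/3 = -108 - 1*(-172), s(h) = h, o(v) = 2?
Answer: 88960/463 ≈ 192.14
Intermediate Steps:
X(m) = 1
B = 192 (B = 3*(-108 - 1*(-172)) = 3*(-108 + 172) = 3*64 = 192)
B/X(o(6)) + N(4, s(-4))/463 = 192/1 + 4**3/463 = 192*1 + 64*(1/463) = 192 + 64/463 = 88960/463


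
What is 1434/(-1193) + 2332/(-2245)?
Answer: -6001406/2678285 ≈ -2.2408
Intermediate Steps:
1434/(-1193) + 2332/(-2245) = 1434*(-1/1193) + 2332*(-1/2245) = -1434/1193 - 2332/2245 = -6001406/2678285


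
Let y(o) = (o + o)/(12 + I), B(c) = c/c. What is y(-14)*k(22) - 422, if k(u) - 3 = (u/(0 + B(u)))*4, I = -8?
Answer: -1059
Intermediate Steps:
B(c) = 1
y(o) = o/2 (y(o) = (o + o)/(12 - 8) = (2*o)/4 = (2*o)*(¼) = o/2)
k(u) = 3 + 4*u (k(u) = 3 + (u/(0 + 1))*4 = 3 + (u/1)*4 = 3 + (u*1)*4 = 3 + u*4 = 3 + 4*u)
y(-14)*k(22) - 422 = ((½)*(-14))*(3 + 4*22) - 422 = -7*(3 + 88) - 422 = -7*91 - 422 = -637 - 422 = -1059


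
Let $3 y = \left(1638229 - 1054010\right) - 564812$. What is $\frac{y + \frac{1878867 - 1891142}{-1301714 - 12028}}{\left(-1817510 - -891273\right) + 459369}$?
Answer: $- \frac{8498609273}{613344100056} \approx -0.013856$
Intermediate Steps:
$y = 6469$ ($y = \frac{\left(1638229 - 1054010\right) - 564812}{3} = \frac{584219 - 564812}{3} = \frac{1}{3} \cdot 19407 = 6469$)
$\frac{y + \frac{1878867 - 1891142}{-1301714 - 12028}}{\left(-1817510 - -891273\right) + 459369} = \frac{6469 + \frac{1878867 - 1891142}{-1301714 - 12028}}{\left(-1817510 - -891273\right) + 459369} = \frac{6469 - \frac{12275}{-1313742}}{\left(-1817510 + 891273\right) + 459369} = \frac{6469 - - \frac{12275}{1313742}}{-926237 + 459369} = \frac{6469 + \frac{12275}{1313742}}{-466868} = \frac{8498609273}{1313742} \left(- \frac{1}{466868}\right) = - \frac{8498609273}{613344100056}$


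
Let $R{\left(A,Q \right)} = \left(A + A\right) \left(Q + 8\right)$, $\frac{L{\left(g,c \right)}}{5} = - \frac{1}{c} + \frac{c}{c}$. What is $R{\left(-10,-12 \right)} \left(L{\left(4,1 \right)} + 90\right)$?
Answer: $7200$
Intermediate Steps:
$L{\left(g,c \right)} = 5 - \frac{5}{c}$ ($L{\left(g,c \right)} = 5 \left(- \frac{1}{c} + \frac{c}{c}\right) = 5 \left(- \frac{1}{c} + 1\right) = 5 \left(1 - \frac{1}{c}\right) = 5 - \frac{5}{c}$)
$R{\left(A,Q \right)} = 2 A \left(8 + Q\right)$
$R{\left(-10,-12 \right)} \left(L{\left(4,1 \right)} + 90\right) = 2 \left(-10\right) \left(8 - 12\right) \left(\left(5 - \frac{5}{1}\right) + 90\right) = 2 \left(-10\right) \left(-4\right) \left(\left(5 - 5\right) + 90\right) = 80 \left(\left(5 - 5\right) + 90\right) = 80 \left(0 + 90\right) = 80 \cdot 90 = 7200$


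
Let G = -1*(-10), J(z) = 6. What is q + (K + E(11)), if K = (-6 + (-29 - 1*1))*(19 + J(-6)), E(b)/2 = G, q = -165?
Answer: -1045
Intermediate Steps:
G = 10
E(b) = 20 (E(b) = 2*10 = 20)
K = -900 (K = (-6 + (-29 - 1*1))*(19 + 6) = (-6 + (-29 - 1))*25 = (-6 - 30)*25 = -36*25 = -900)
q + (K + E(11)) = -165 + (-900 + 20) = -165 - 880 = -1045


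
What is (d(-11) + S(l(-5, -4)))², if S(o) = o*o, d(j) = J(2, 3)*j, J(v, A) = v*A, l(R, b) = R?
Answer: 1681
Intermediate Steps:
J(v, A) = A*v
d(j) = 6*j (d(j) = (3*2)*j = 6*j)
S(o) = o²
(d(-11) + S(l(-5, -4)))² = (6*(-11) + (-5)²)² = (-66 + 25)² = (-41)² = 1681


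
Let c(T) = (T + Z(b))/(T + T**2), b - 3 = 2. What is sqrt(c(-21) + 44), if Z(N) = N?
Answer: 2*sqrt(121170)/105 ≈ 6.6304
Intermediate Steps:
b = 5 (b = 3 + 2 = 5)
c(T) = (5 + T)/(T + T**2) (c(T) = (T + 5)/(T + T**2) = (5 + T)/(T + T**2))
sqrt(c(-21) + 44) = sqrt((5 - 21)/((-21)*(1 - 21)) + 44) = sqrt(-1/21*(-16)/(-20) + 44) = sqrt(-1/21*(-1/20)*(-16) + 44) = sqrt(-4/105 + 44) = sqrt(4616/105) = 2*sqrt(121170)/105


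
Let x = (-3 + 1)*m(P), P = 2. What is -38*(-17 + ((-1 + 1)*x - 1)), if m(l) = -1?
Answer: 684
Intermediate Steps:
x = 2 (x = (-3 + 1)*(-1) = -2*(-1) = 2)
-38*(-17 + ((-1 + 1)*x - 1)) = -38*(-17 + ((-1 + 1)*2 - 1)) = -38*(-17 + (0*2 - 1)) = -38*(-17 + (0 - 1)) = -38*(-17 - 1) = -38*(-18) = 684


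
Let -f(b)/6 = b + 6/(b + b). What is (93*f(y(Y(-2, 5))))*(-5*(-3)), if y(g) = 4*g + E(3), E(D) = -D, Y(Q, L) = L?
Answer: -2444040/17 ≈ -1.4377e+5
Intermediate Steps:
y(g) = -3 + 4*g (y(g) = 4*g - 1*3 = 4*g - 3 = -3 + 4*g)
f(b) = -18/b - 6*b (f(b) = -6*(b + 6/(b + b)) = -6*(b + 6/(2*b)) = -6*(b + (1/(2*b))*6) = -6*(b + 3/b) = -18/b - 6*b)
(93*f(y(Y(-2, 5))))*(-5*(-3)) = (93*(-18/(-3 + 4*5) - 6*(-3 + 4*5)))*(-5*(-3)) = (93*(-18/(-3 + 20) - 6*(-3 + 20)))*15 = (93*(-18/17 - 6*17))*15 = (93*(-18*1/17 - 102))*15 = (93*(-18/17 - 102))*15 = (93*(-1752/17))*15 = -162936/17*15 = -2444040/17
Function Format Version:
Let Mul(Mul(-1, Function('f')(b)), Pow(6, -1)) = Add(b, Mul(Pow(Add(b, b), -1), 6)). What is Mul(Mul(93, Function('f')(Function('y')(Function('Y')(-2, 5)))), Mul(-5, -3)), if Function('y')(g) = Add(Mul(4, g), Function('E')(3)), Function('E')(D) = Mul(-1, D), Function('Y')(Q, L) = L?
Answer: Rational(-2444040, 17) ≈ -1.4377e+5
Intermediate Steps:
Function('y')(g) = Add(-3, Mul(4, g)) (Function('y')(g) = Add(Mul(4, g), Mul(-1, 3)) = Add(Mul(4, g), -3) = Add(-3, Mul(4, g)))
Function('f')(b) = Add(Mul(-18, Pow(b, -1)), Mul(-6, b)) (Function('f')(b) = Mul(-6, Add(b, Mul(Pow(Add(b, b), -1), 6))) = Mul(-6, Add(b, Mul(Pow(Mul(2, b), -1), 6))) = Mul(-6, Add(b, Mul(Mul(Rational(1, 2), Pow(b, -1)), 6))) = Mul(-6, Add(b, Mul(3, Pow(b, -1)))) = Add(Mul(-18, Pow(b, -1)), Mul(-6, b)))
Mul(Mul(93, Function('f')(Function('y')(Function('Y')(-2, 5)))), Mul(-5, -3)) = Mul(Mul(93, Add(Mul(-18, Pow(Add(-3, Mul(4, 5)), -1)), Mul(-6, Add(-3, Mul(4, 5))))), Mul(-5, -3)) = Mul(Mul(93, Add(Mul(-18, Pow(Add(-3, 20), -1)), Mul(-6, Add(-3, 20)))), 15) = Mul(Mul(93, Add(Mul(-18, Pow(17, -1)), Mul(-6, 17))), 15) = Mul(Mul(93, Add(Mul(-18, Rational(1, 17)), -102)), 15) = Mul(Mul(93, Add(Rational(-18, 17), -102)), 15) = Mul(Mul(93, Rational(-1752, 17)), 15) = Mul(Rational(-162936, 17), 15) = Rational(-2444040, 17)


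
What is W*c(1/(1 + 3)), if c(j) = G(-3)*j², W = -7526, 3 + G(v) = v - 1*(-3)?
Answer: 11289/8 ≈ 1411.1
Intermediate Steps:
G(v) = v (G(v) = -3 + (v - 1*(-3)) = -3 + (v + 3) = -3 + (3 + v) = v)
c(j) = -3*j²
W*c(1/(1 + 3)) = -(-22578)*(1/(1 + 3))² = -(-22578)*(1/4)² = -(-22578)*(¼)² = -(-22578)/16 = -7526*(-3/16) = 11289/8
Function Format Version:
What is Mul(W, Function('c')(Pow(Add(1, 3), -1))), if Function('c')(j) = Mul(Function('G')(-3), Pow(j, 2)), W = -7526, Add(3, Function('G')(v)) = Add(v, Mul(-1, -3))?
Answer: Rational(11289, 8) ≈ 1411.1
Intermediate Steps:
Function('G')(v) = v (Function('G')(v) = Add(-3, Add(v, Mul(-1, -3))) = Add(-3, Add(v, 3)) = Add(-3, Add(3, v)) = v)
Function('c')(j) = Mul(-3, Pow(j, 2))
Mul(W, Function('c')(Pow(Add(1, 3), -1))) = Mul(-7526, Mul(-3, Pow(Pow(Add(1, 3), -1), 2))) = Mul(-7526, Mul(-3, Pow(Pow(4, -1), 2))) = Mul(-7526, Mul(-3, Pow(Rational(1, 4), 2))) = Mul(-7526, Mul(-3, Rational(1, 16))) = Mul(-7526, Rational(-3, 16)) = Rational(11289, 8)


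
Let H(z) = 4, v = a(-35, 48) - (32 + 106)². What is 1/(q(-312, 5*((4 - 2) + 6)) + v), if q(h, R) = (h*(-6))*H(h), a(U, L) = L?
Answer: -1/11508 ≈ -8.6896e-5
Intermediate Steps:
v = -18996 (v = 48 - (32 + 106)² = 48 - 1*138² = 48 - 1*19044 = 48 - 19044 = -18996)
q(h, R) = -24*h (q(h, R) = (h*(-6))*4 = -6*h*4 = -24*h)
1/(q(-312, 5*((4 - 2) + 6)) + v) = 1/(-24*(-312) - 18996) = 1/(7488 - 18996) = 1/(-11508) = -1/11508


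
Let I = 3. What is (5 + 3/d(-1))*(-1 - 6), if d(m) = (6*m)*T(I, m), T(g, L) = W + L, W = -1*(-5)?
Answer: -273/8 ≈ -34.125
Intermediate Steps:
W = 5
T(g, L) = 5 + L
d(m) = 6*m*(5 + m) (d(m) = (6*m)*(5 + m) = 6*m*(5 + m))
(5 + 3/d(-1))*(-1 - 6) = (5 + 3/((6*(-1)*(5 - 1))))*(-1 - 6) = (5 + 3/((6*(-1)*4)))*(-7) = (5 + 3/(-24))*(-7) = (5 + 3*(-1/24))*(-7) = (5 - ⅛)*(-7) = (39/8)*(-7) = -273/8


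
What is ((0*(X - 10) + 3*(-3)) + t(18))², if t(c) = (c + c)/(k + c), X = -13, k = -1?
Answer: 13689/289 ≈ 47.367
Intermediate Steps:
t(c) = 2*c/(-1 + c) (t(c) = (c + c)/(-1 + c) = (2*c)/(-1 + c) = 2*c/(-1 + c))
((0*(X - 10) + 3*(-3)) + t(18))² = ((0*(-13 - 10) + 3*(-3)) + 2*18/(-1 + 18))² = ((0*(-23) - 9) + 2*18/17)² = ((0 - 9) + 2*18*(1/17))² = (-9 + 36/17)² = (-117/17)² = 13689/289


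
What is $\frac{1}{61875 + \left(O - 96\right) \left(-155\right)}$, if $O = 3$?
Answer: $\frac{1}{76290} \approx 1.3108 \cdot 10^{-5}$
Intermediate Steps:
$\frac{1}{61875 + \left(O - 96\right) \left(-155\right)} = \frac{1}{61875 + \left(3 - 96\right) \left(-155\right)} = \frac{1}{61875 - -14415} = \frac{1}{61875 + 14415} = \frac{1}{76290}$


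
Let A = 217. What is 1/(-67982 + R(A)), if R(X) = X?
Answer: -1/67765 ≈ -1.4757e-5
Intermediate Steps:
1/(-67982 + R(A)) = 1/(-67982 + 217) = 1/(-67765) = -1/67765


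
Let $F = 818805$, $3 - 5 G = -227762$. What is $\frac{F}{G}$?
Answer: $\frac{818805}{45553} \approx 17.975$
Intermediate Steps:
$G = 45553$ ($G = \frac{3}{5} - - \frac{227762}{5} = \frac{3}{5} + \frac{227762}{5} = 45553$)
$\frac{F}{G} = \frac{818805}{45553}$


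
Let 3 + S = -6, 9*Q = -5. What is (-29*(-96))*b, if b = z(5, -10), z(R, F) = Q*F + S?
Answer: -28768/3 ≈ -9589.3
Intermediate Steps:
Q = -5/9 (Q = (1/9)*(-5) = -5/9 ≈ -0.55556)
S = -9 (S = -3 - 6 = -9)
z(R, F) = -9 - 5*F/9 (z(R, F) = -5*F/9 - 9 = -9 - 5*F/9)
b = -31/9 (b = -9 - 5/9*(-10) = -9 + 50/9 = -31/9 ≈ -3.4444)
(-29*(-96))*b = -29*(-96)*(-31/9) = 2784*(-31/9) = -28768/3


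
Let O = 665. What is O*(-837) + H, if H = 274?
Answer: -556331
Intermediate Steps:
O*(-837) + H = 665*(-837) + 274 = -556605 + 274 = -556331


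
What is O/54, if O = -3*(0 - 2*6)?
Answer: ⅔ ≈ 0.66667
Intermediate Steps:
O = 36 (O = -3*(0 - 12) = -3*(-12) = 36)
O/54 = 36/54 = (1/54)*36 = ⅔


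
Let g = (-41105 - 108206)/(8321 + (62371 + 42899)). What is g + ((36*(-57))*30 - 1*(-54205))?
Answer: -835611116/113591 ≈ -7356.3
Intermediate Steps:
g = -149311/113591 (g = -149311/(8321 + 105270) = -149311/113591 ≈ -1.3145)
g + ((36*(-57))*30 - 1*(-54205)) = -149311/113591 + ((36*(-57))*30 - 1*(-54205)) = -149311/113591 + (-2052*30 + 54205) = -149311/113591 + (-61560 + 54205) = -149311/113591 - 7355 = -835611116/113591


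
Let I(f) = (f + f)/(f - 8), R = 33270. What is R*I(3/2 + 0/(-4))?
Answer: -199620/13 ≈ -15355.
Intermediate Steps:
I(f) = 2*f/(-8 + f) (I(f) = (2*f)/(-8 + f) = 2*f/(-8 + f))
R*I(3/2 + 0/(-4)) = 33270*(2*(3/2 + 0/(-4))/(-8 + (3/2 + 0/(-4)))) = 33270*(2*(3*(1/2) + 0*(-1/4))/(-8 + (3*(1/2) + 0*(-1/4)))) = 33270*(2*(3/2 + 0)/(-8 + (3/2 + 0))) = 33270*(2*(3/2)/(-8 + 3/2)) = 33270*(2*(3/2)/(-13/2)) = 33270*(2*(3/2)*(-2/13)) = 33270*(-6/13) = -199620/13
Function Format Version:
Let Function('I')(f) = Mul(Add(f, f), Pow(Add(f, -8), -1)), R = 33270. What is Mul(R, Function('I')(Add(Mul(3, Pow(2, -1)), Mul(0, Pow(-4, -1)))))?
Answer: Rational(-199620, 13) ≈ -15355.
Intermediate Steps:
Function('I')(f) = Mul(2, f, Pow(Add(-8, f), -1)) (Function('I')(f) = Mul(Mul(2, f), Pow(Add(-8, f), -1)) = Mul(2, f, Pow(Add(-8, f), -1)))
Mul(R, Function('I')(Add(Mul(3, Pow(2, -1)), Mul(0, Pow(-4, -1))))) = Mul(33270, Mul(2, Add(Mul(3, Pow(2, -1)), Mul(0, Pow(-4, -1))), Pow(Add(-8, Add(Mul(3, Pow(2, -1)), Mul(0, Pow(-4, -1)))), -1))) = Mul(33270, Mul(2, Add(Mul(3, Rational(1, 2)), Mul(0, Rational(-1, 4))), Pow(Add(-8, Add(Mul(3, Rational(1, 2)), Mul(0, Rational(-1, 4)))), -1))) = Mul(33270, Mul(2, Add(Rational(3, 2), 0), Pow(Add(-8, Add(Rational(3, 2), 0)), -1))) = Mul(33270, Mul(2, Rational(3, 2), Pow(Add(-8, Rational(3, 2)), -1))) = Mul(33270, Mul(2, Rational(3, 2), Pow(Rational(-13, 2), -1))) = Mul(33270, Mul(2, Rational(3, 2), Rational(-2, 13))) = Mul(33270, Rational(-6, 13)) = Rational(-199620, 13)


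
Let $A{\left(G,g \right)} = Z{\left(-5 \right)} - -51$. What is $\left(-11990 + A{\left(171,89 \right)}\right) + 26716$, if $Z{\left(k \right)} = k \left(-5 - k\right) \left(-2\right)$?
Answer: $14777$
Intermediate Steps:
$Z{\left(k \right)} = - 2 k \left(-5 - k\right)$
$A{\left(G,g \right)} = 51$ ($A{\left(G,g \right)} = 2 \left(-5\right) \left(5 - 5\right) - -51 = 2 \left(-5\right) 0 + 51 = 0 + 51 = 51$)
$\left(-11990 + A{\left(171,89 \right)}\right) + 26716 = \left(-11990 + 51\right) + 26716 = -11939 + 26716 = 14777$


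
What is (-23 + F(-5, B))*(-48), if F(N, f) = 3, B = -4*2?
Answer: 960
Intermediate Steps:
B = -8
(-23 + F(-5, B))*(-48) = (-23 + 3)*(-48) = -20*(-48) = 960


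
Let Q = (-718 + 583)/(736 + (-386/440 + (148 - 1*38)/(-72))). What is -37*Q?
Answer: 4945050/726259 ≈ 6.8089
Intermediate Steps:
Q = -133650/726259 (Q = -135/(736 + (-386*1/440 + (148 - 38)*(-1/72))) = -135/(736 + (-193/220 + 110*(-1/72))) = -135/(736 + (-193/220 - 55/36)) = -135/(736 - 2381/990) = -135/726259/990 = -135*990/726259 = -133650/726259 ≈ -0.18403)
-37*Q = -37*(-133650/726259) = 4945050/726259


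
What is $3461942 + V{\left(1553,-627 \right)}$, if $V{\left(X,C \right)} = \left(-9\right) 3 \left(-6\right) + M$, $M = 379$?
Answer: $3462483$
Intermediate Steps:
$V{\left(X,C \right)} = 541$ ($V{\left(X,C \right)} = \left(-9\right) 3 \left(-6\right) + 379 = \left(-27\right) \left(-6\right) + 379 = 162 + 379 = 541$)
$3461942 + V{\left(1553,-627 \right)} = 3461942 + 541 = 3462483$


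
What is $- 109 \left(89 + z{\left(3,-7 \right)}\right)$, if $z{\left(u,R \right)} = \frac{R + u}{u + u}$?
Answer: $- \frac{28885}{3} \approx -9628.3$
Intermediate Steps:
$z{\left(u,R \right)} = \frac{R + u}{2 u}$
$- 109 \left(89 + z{\left(3,-7 \right)}\right) = - 109 \left(89 + \frac{-7 + 3}{2 \cdot 3}\right) = - 109 \left(89 + \frac{1}{2} \cdot \frac{1}{3} \left(-4\right)\right) = - 109 \left(89 - \frac{2}{3}\right) = \left(-109\right) \frac{265}{3} = - \frac{28885}{3}$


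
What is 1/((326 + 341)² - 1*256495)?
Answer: 1/188394 ≈ 5.3080e-6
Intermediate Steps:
1/((326 + 341)² - 1*256495) = 1/(667² - 256495) = 1/(444889 - 256495) = 1/188394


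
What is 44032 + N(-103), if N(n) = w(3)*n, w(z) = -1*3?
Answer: 44341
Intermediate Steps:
w(z) = -3
N(n) = -3*n
44032 + N(-103) = 44032 - 3*(-103) = 44032 + 309 = 44341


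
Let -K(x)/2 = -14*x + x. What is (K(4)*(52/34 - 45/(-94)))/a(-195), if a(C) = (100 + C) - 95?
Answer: -83434/75905 ≈ -1.0992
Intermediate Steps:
K(x) = 26*x (K(x) = -2*(-14*x + x) = -(-26)*x = 26*x)
a(C) = 5 + C
(K(4)*(52/34 - 45/(-94)))/a(-195) = ((26*4)*(52/34 - 45/(-94)))/(5 - 195) = (104*(52*(1/34) - 45*(-1/94)))/(-190) = (104*(26/17 + 45/94))*(-1/190) = (104*(3209/1598))*(-1/190) = (166868/799)*(-1/190) = -83434/75905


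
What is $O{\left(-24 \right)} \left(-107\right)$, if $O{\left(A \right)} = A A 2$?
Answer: $-123264$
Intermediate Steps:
$O{\left(A \right)} = 2 A^{2}$ ($O{\left(A \right)} = A^{2} \cdot 2 = 2 A^{2}$)
$O{\left(-24 \right)} \left(-107\right) = 2 \left(-24\right)^{2} \left(-107\right) = 2 \cdot 576 \left(-107\right) = 1152 \left(-107\right) = -123264$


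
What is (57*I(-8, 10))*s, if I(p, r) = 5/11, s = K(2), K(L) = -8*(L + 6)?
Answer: -18240/11 ≈ -1658.2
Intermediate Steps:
K(L) = -48 - 8*L (K(L) = -8*(6 + L) = -48 - 8*L)
s = -64 (s = -48 - 8*2 = -48 - 16 = -64)
I(p, r) = 5/11 (I(p, r) = 5*(1/11) = 5/11)
(57*I(-8, 10))*s = (57*(5/11))*(-64) = (285/11)*(-64) = -18240/11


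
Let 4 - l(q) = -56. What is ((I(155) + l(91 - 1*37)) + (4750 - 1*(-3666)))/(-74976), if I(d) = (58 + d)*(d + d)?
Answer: -37253/37488 ≈ -0.99373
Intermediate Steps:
I(d) = 2*d*(58 + d) (I(d) = (58 + d)*(2*d) = 2*d*(58 + d))
l(q) = 60 (l(q) = 4 - 1*(-56) = 4 + 56 = 60)
((I(155) + l(91 - 1*37)) + (4750 - 1*(-3666)))/(-74976) = ((2*155*(58 + 155) + 60) + (4750 - 1*(-3666)))/(-74976) = ((2*155*213 + 60) + (4750 + 3666))*(-1/74976) = ((66030 + 60) + 8416)*(-1/74976) = (66090 + 8416)*(-1/74976) = 74506*(-1/74976) = -37253/37488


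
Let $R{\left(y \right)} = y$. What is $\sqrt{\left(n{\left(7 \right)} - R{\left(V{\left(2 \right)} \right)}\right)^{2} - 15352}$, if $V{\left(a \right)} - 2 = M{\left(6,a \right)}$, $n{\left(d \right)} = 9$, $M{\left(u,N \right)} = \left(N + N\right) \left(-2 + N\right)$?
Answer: $i \sqrt{15303} \approx 123.71 i$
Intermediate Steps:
$M{\left(u,N \right)} = 2 N \left(-2 + N\right)$
$V{\left(a \right)} = 2 + 2 a \left(-2 + a\right)$
$\sqrt{\left(n{\left(7 \right)} - R{\left(V{\left(2 \right)} \right)}\right)^{2} - 15352} = \sqrt{\left(9 - \left(2 + 2 \cdot 2 \left(-2 + 2\right)\right)\right)^{2} - 15352} = \sqrt{\left(9 - \left(2 + 2 \cdot 2 \cdot 0\right)\right)^{2} - 15352} = \sqrt{\left(9 - \left(2 + 0\right)\right)^{2} - 15352} = \sqrt{\left(9 - 2\right)^{2} - 15352} = \sqrt{7^{2} - 15352} = \sqrt{49 - 15352} = \sqrt{-15303} = i \sqrt{15303}$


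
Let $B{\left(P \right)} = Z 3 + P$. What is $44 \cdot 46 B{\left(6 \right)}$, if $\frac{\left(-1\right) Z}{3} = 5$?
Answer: $-78936$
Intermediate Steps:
$Z = -15$ ($Z = \left(-3\right) 5 = -15$)
$B{\left(P \right)} = -45 + P$ ($B{\left(P \right)} = \left(-15\right) 3 + P = -45 + P$)
$44 \cdot 46 B{\left(6 \right)} = 44 \cdot 46 \left(-45 + 6\right) = 2024 \left(-39\right) = -78936$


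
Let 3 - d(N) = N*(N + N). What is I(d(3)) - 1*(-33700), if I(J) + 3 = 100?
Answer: 33797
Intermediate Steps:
d(N) = 3 - 2*N² (d(N) = 3 - N*(N + N) = 3 - N*2*N = 3 - 2*N²)
I(J) = 97 (I(J) = -3 + 100 = 97)
I(d(3)) - 1*(-33700) = 97 - 1*(-33700) = 97 + 33700 = 33797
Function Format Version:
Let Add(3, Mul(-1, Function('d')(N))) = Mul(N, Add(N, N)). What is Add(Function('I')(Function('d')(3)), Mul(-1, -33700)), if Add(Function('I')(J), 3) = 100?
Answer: 33797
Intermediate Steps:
Function('d')(N) = Add(3, Mul(-2, Pow(N, 2))) (Function('d')(N) = Add(3, Mul(-1, Mul(N, Add(N, N)))) = Add(3, Mul(-1, Mul(N, Mul(2, N)))) = Add(3, Mul(-1, Mul(2, Pow(N, 2)))) = Add(3, Mul(-2, Pow(N, 2))))
Function('I')(J) = 97 (Function('I')(J) = Add(-3, 100) = 97)
Add(Function('I')(Function('d')(3)), Mul(-1, -33700)) = Add(97, Mul(-1, -33700)) = Add(97, 33700) = 33797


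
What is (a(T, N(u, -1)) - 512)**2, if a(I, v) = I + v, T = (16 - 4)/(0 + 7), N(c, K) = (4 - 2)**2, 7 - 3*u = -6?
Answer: 12559936/49 ≈ 2.5633e+5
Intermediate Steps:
u = 13/3 (u = 7/3 - 1/3*(-6) = 7/3 + 2 = 13/3 ≈ 4.3333)
N(c, K) = 4 (N(c, K) = 2**2 = 4)
T = 12/7 ≈ 1.7143
(a(T, N(u, -1)) - 512)**2 = ((12/7 + 4) - 512)**2 = (40/7 - 512)**2 = (-3544/7)**2 = 12559936/49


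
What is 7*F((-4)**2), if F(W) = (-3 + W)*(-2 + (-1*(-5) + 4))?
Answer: 637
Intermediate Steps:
F(W) = -21 + 7*W (F(W) = (-3 + W)*(-2 + (5 + 4)) = (-3 + W)*(-2 + 9) = (-3 + W)*7 = -21 + 7*W)
7*F((-4)**2) = 7*(-21 + 7*(-4)**2) = 7*(-21 + 7*16) = 7*(-21 + 112) = 7*91 = 637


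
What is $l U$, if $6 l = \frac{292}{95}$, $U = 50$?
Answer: $\frac{1460}{57} \approx 25.614$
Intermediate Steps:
$l = \frac{146}{285}$ ($l = \frac{292 \cdot \frac{1}{95}}{6} = \frac{1}{6} \cdot \frac{292}{95} = \frac{146}{285} \approx 0.51228$)
$l U = \frac{146}{285} \cdot 50 = \frac{1460}{57}$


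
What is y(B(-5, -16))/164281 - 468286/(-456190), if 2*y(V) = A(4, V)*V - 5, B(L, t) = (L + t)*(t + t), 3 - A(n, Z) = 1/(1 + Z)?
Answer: 7440396077109/7205267734210 ≈ 1.0326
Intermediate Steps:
A(n, Z) = 3 - 1/(1 + Z)
B(L, t) = 2*t*(L + t) (B(L, t) = (L + t)*(2*t) = 2*t*(L + t))
y(V) = -5/2 + V*(2 + 3*V)/(2*(1 + V)) (y(V) = (((2 + 3*V)/(1 + V))*V - 5)/2 = (V*(2 + 3*V)/(1 + V) - 5)/2 = (-5 + V*(2 + 3*V)/(1 + V))/2 = -5/2 + V*(2 + 3*V)/(2*(1 + V)))
y(B(-5, -16))/164281 - 468286/(-456190) = ((-5 - 6*(-16)*(-5 - 16) + 3*(2*(-16)*(-5 - 16))²)/(2*(1 + 2*(-16)*(-5 - 16))))/164281 - 468286/(-456190) = ((-5 - 6*(-16)*(-21) + 3*(2*(-16)*(-21))²)/(2*(1 + 2*(-16)*(-21))))*(1/164281) - 468286*(-1/456190) = ((-5 - 3*672 + 3*672²)/(2*(1 + 672)))*(1/164281) + 33449/32585 = ((½)*(-5 - 2016 + 3*451584)/673)*(1/164281) + 33449/32585 = ((½)*(1/673)*(-5 - 2016 + 1354752))*(1/164281) + 33449/32585 = ((½)*(1/673)*1352731)*(1/164281) + 33449/32585 = (1352731/1346)*(1/164281) + 33449/32585 = 1352731/221122226 + 33449/32585 = 7440396077109/7205267734210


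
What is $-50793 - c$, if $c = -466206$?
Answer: $415413$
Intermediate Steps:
$-50793 - c = -50793 - -466206 = -50793 + 466206 = 415413$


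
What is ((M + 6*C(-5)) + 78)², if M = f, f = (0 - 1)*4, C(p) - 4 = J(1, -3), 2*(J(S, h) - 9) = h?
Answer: 20449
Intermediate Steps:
J(S, h) = 9 + h/2
C(p) = 23/2 (C(p) = 4 + (9 + (½)*(-3)) = 4 + (9 - 3/2) = 4 + 15/2 = 23/2)
f = -4 (f = -1*4 = -4)
M = -4
((M + 6*C(-5)) + 78)² = ((-4 + 6*(23/2)) + 78)² = ((-4 + 69) + 78)² = (65 + 78)² = 143² = 20449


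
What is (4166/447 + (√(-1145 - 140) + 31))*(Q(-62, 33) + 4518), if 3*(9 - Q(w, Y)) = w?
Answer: 245887789/1341 + 13643*I*√1285/3 ≈ 1.8336e+5 + 1.6302e+5*I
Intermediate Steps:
Q(w, Y) = 9 - w/3
(4166/447 + (√(-1145 - 140) + 31))*(Q(-62, 33) + 4518) = (4166/447 + (√(-1145 - 140) + 31))*((9 - ⅓*(-62)) + 4518) = (4166*(1/447) + (√(-1285) + 31))*((9 + 62/3) + 4518) = (4166/447 + (I*√1285 + 31))*(89/3 + 4518) = (4166/447 + (31 + I*√1285))*(13643/3) = (18023/447 + I*√1285)*(13643/3) = 245887789/1341 + 13643*I*√1285/3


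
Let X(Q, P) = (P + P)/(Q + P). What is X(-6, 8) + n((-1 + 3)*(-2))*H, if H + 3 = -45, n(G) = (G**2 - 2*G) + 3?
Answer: -1288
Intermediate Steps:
n(G) = 3 + G**2 - 2*G
X(Q, P) = 2*P/(P + Q) (X(Q, P) = (2*P)/(P + Q) = 2*P/(P + Q))
H = -48 (H = -3 - 45 = -48)
X(-6, 8) + n((-1 + 3)*(-2))*H = 2*8/(8 - 6) + (3 + ((-1 + 3)*(-2))**2 - 2*(-1 + 3)*(-2))*(-48) = 2*8/2 + (3 + (2*(-2))**2 - 4*(-2))*(-48) = 2*8*(1/2) + (3 + (-4)**2 - 2*(-4))*(-48) = 8 + (3 + 16 + 8)*(-48) = 8 + 27*(-48) = 8 - 1296 = -1288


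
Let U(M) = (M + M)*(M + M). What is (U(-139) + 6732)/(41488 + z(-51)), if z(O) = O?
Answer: 84016/41437 ≈ 2.0276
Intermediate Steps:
U(M) = 4*M**2 (U(M) = (2*M)*(2*M) = 4*M**2)
(U(-139) + 6732)/(41488 + z(-51)) = (4*(-139)**2 + 6732)/(41488 - 51) = (4*19321 + 6732)/41437 = (77284 + 6732)*(1/41437) = 84016*(1/41437) = 84016/41437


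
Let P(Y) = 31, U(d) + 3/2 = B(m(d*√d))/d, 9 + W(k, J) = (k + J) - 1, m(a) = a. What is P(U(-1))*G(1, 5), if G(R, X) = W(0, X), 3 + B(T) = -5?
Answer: -155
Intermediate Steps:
B(T) = -8 (B(T) = -3 - 5 = -8)
W(k, J) = -10 + J + k (W(k, J) = -9 + ((k + J) - 1) = -9 + ((J + k) - 1) = -9 + (-1 + J + k) = -10 + J + k)
U(d) = -3/2 - 8/d
G(R, X) = -10 + X (G(R, X) = -10 + X + 0 = -10 + X)
P(U(-1))*G(1, 5) = 31*(-10 + 5) = 31*(-5) = -155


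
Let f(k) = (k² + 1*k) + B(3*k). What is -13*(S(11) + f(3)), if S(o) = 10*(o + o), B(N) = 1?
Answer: -3029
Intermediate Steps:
S(o) = 20*o (S(o) = 10*(2*o) = 20*o)
f(k) = 1 + k + k² (f(k) = (k² + 1*k) + 1 = (k² + k) + 1 = (k + k²) + 1 = 1 + k + k²)
-13*(S(11) + f(3)) = -13*(20*11 + (1 + 3 + 3²)) = -13*(220 + (1 + 3 + 9)) = -13*(220 + 13) = -13*233 = -3029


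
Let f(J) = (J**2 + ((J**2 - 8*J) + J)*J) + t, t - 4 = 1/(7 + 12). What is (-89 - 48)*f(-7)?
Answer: 1647562/19 ≈ 86714.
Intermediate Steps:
t = 77/19 (t = 4 + 1/(7 + 12) = 4 + 1/19 = 77/19 ≈ 4.0526)
f(J) = 77/19 + J**2 + J*(J**2 - 7*J) (f(J) = (J**2 + ((J**2 - 8*J) + J)*J) + 77/19 = (J**2 + (J**2 - 7*J)*J) + 77/19 = (J**2 + J*(J**2 - 7*J)) + 77/19 = 77/19 + J**2 + J*(J**2 - 7*J))
(-89 - 48)*f(-7) = (-89 - 48)*(77/19 + (-7)**3 - 6*(-7)**2) = -137*(77/19 - 343 - 6*49) = -137*(77/19 - 343 - 294) = -137*(-12026/19) = 1647562/19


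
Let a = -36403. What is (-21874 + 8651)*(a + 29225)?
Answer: 94914694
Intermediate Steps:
(-21874 + 8651)*(a + 29225) = (-21874 + 8651)*(-36403 + 29225) = -13223*(-7178) = 94914694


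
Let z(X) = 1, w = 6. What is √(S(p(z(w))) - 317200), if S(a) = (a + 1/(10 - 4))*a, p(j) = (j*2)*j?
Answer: I*√2854761/3 ≈ 563.2*I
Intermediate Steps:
p(j) = 2*j² (p(j) = (2*j)*j = 2*j²)
S(a) = a*(⅙ + a) (S(a) = (a + 1/6)*a = (a + ⅙)*a = (⅙ + a)*a = a*(⅙ + a))
√(S(p(z(w))) - 317200) = √((2*1²)*(⅙ + 2*1²) - 317200) = √((2*1)*(⅙ + 2*1) - 317200) = √(2*(⅙ + 2) - 317200) = √(2*(13/6) - 317200) = √(13/3 - 317200) = √(-951587/3) = I*√2854761/3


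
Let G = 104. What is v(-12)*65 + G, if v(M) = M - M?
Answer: 104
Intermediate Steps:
v(M) = 0
v(-12)*65 + G = 0*65 + 104 = 0 + 104 = 104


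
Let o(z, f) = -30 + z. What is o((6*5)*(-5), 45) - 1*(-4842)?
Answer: 4662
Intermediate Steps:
o((6*5)*(-5), 45) - 1*(-4842) = (-30 + (6*5)*(-5)) - 1*(-4842) = (-30 + 30*(-5)) + 4842 = (-30 - 150) + 4842 = -180 + 4842 = 4662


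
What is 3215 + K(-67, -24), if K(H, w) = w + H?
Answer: 3124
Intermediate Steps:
K(H, w) = H + w
3215 + K(-67, -24) = 3215 + (-67 - 24) = 3215 - 91 = 3124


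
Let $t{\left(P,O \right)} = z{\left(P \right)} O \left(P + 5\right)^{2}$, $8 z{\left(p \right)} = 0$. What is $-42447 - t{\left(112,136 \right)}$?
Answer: $-42447$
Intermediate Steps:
$z{\left(p \right)} = 0$ ($z{\left(p \right)} = \frac{1}{8} \cdot 0 = 0$)
$t{\left(P,O \right)} = 0$ ($t{\left(P,O \right)} = 0 O \left(P + 5\right)^{2} = 0 \left(5 + P\right)^{2} = 0$)
$-42447 - t{\left(112,136 \right)} = -42447 - 0 = -42447 + 0 = -42447$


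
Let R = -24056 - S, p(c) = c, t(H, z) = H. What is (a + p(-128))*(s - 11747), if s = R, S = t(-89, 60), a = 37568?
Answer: -1337132160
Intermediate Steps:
S = -89
R = -23967 (R = -24056 - 1*(-89) = -24056 + 89 = -23967)
s = -23967
(a + p(-128))*(s - 11747) = (37568 - 128)*(-23967 - 11747) = 37440*(-35714) = -1337132160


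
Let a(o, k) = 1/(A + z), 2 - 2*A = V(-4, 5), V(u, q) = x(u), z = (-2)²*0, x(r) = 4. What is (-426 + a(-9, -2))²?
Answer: 182329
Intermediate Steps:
z = 0 (z = 4*0 = 0)
V(u, q) = 4
A = -1 (A = 1 - ½*4 = 1 - 2 = -1)
a(o, k) = -1 (a(o, k) = 1/(-1 + 0) = 1/(-1) = -1)
(-426 + a(-9, -2))² = (-426 - 1)² = (-427)² = 182329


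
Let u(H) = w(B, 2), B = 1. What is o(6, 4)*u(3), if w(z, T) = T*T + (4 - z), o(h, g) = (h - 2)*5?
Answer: 140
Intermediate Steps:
o(h, g) = -10 + 5*h (o(h, g) = (-2 + h)*5 = -10 + 5*h)
w(z, T) = 4 + T² - z (w(z, T) = T² + (4 - z) = 4 + T² - z)
u(H) = 7 (u(H) = 4 + 2² - 1*1 = 4 + 4 - 1 = 7)
o(6, 4)*u(3) = (-10 + 5*6)*7 = (-10 + 30)*7 = 20*7 = 140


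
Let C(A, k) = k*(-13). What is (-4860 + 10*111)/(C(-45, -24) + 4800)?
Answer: -625/852 ≈ -0.73357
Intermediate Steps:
C(A, k) = -13*k
(-4860 + 10*111)/(C(-45, -24) + 4800) = (-4860 + 10*111)/(-13*(-24) + 4800) = (-4860 + 1110)/(312 + 4800) = -3750/5112 = -3750*1/5112 = -625/852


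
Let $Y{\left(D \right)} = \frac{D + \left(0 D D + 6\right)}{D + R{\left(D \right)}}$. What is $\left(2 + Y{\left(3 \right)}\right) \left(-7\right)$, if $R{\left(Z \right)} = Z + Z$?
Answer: $-21$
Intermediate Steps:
$R{\left(Z \right)} = 2 Z$
$Y{\left(D \right)} = \frac{6 + D}{3 D}$ ($Y{\left(D \right)} = \frac{D + \left(0 D D + 6\right)}{D + 2 D} = \frac{D + \left(0 D + 6\right)}{3 D} = \left(D + \left(0 + 6\right)\right) \frac{1}{3 D} = \left(D + 6\right) \frac{1}{3 D} = \left(6 + D\right) \frac{1}{3 D} = \frac{6 + D}{3 D}$)
$\left(2 + Y{\left(3 \right)}\right) \left(-7\right) = \left(2 + \frac{6 + 3}{3 \cdot 3}\right) \left(-7\right) = \left(2 + \frac{1}{3} \cdot \frac{1}{3} \cdot 9\right) \left(-7\right) = \left(2 + 1\right) \left(-7\right) = 3 \left(-7\right) = -21$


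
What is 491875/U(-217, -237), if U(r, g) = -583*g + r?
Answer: 491875/137954 ≈ 3.5655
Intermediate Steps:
U(r, g) = r - 583*g
491875/U(-217, -237) = 491875/(-217 - 583*(-237)) = 491875/(-217 + 138171) = 491875/137954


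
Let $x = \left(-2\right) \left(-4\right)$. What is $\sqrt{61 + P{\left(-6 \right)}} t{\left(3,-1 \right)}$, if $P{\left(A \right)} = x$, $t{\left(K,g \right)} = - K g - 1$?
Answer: $2 \sqrt{69} \approx 16.613$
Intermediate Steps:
$x = 8$
$t{\left(K,g \right)} = -1 - K g$ ($t{\left(K,g \right)} = - K g - 1 = -1 - K g$)
$P{\left(A \right)} = 8$
$\sqrt{61 + P{\left(-6 \right)}} t{\left(3,-1 \right)} = \sqrt{61 + 8} \left(-1 - 3 \left(-1\right)\right) = \sqrt{69} \left(-1 + 3\right) = \sqrt{69} \cdot 2 = 2 \sqrt{69}$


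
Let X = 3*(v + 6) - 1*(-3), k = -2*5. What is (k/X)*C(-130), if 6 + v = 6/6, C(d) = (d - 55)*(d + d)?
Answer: -240500/3 ≈ -80167.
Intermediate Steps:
C(d) = 2*d*(-55 + d) (C(d) = (-55 + d)*(2*d) = 2*d*(-55 + d))
v = -5 (v = -6 + 6/6 = -6 + 6*(1/6) = -6 + 1 = -5)
k = -10
X = 6 (X = 3*(-5 + 6) - 1*(-3) = 3*1 + 3 = 3 + 3 = 6)
(k/X)*C(-130) = (-10/6)*(2*(-130)*(-55 - 130)) = (-10*1/6)*(2*(-130)*(-185)) = -5/3*48100 = -240500/3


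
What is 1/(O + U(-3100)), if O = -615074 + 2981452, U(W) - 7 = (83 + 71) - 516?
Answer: 1/2366023 ≈ 4.2265e-7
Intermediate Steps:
U(W) = -355 (U(W) = 7 + ((83 + 71) - 516) = 7 + (154 - 516) = 7 - 362 = -355)
O = 2366378
1/(O + U(-3100)) = 1/(2366378 - 355) = 1/2366023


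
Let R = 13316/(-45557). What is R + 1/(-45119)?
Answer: -600850161/2055486283 ≈ -0.29232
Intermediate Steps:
R = -13316/45557 (R = 13316*(-1/45557) = -13316/45557 ≈ -0.29229)
R + 1/(-45119) = -13316/45557 + 1/(-45119) = -13316/45557 - 1/45119 = -600850161/2055486283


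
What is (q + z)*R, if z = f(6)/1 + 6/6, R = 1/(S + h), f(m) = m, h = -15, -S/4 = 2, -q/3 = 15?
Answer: 38/23 ≈ 1.6522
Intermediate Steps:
q = -45 (q = -3*15 = -45)
S = -8 (S = -4*2 = -8)
R = -1/23 (R = 1/(-8 - 15) = 1/(-23) = -1/23 ≈ -0.043478)
z = 7 (z = 6/1 + 6/6 = 6*1 + 6*(1/6) = 6 + 1 = 7)
(q + z)*R = (-45 + 7)*(-1/23) = -38*(-1/23) = 38/23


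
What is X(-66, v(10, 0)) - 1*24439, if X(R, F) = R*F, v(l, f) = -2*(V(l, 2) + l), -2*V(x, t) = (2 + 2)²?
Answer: -24175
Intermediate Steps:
V(x, t) = -8 (V(x, t) = -(2 + 2)²/2 = -½*4² = -½*16 = -8)
v(l, f) = 16 - 2*l (v(l, f) = -2*(-8 + l) = 16 - 2*l)
X(R, F) = F*R
X(-66, v(10, 0)) - 1*24439 = (16 - 2*10)*(-66) - 1*24439 = (16 - 20)*(-66) - 24439 = -4*(-66) - 24439 = 264 - 24439 = -24175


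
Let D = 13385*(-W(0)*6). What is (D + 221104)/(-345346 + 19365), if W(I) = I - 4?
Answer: -542344/325981 ≈ -1.6637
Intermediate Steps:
W(I) = -4 + I
D = 321240 (D = 13385*(-(-4 + 0)*6) = 13385*(-1*(-4)*6) = 13385*(4*6) = 13385*24 = 321240)
(D + 221104)/(-345346 + 19365) = (321240 + 221104)/(-345346 + 19365) = 542344/(-325981) = 542344*(-1/325981) = -542344/325981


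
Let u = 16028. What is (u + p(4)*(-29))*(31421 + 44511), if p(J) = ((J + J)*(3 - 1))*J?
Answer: 1076108304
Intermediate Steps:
p(J) = 4*J² (p(J) = ((2*J)*2)*J = (4*J)*J = 4*J²)
(u + p(4)*(-29))*(31421 + 44511) = (16028 + (4*4²)*(-29))*(31421 + 44511) = (16028 + (4*16)*(-29))*75932 = (16028 + 64*(-29))*75932 = (16028 - 1856)*75932 = 14172*75932 = 1076108304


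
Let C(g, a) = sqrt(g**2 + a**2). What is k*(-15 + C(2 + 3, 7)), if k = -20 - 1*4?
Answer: 360 - 24*sqrt(74) ≈ 153.54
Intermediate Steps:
C(g, a) = sqrt(a**2 + g**2)
k = -24 (k = -20 - 4 = -24)
k*(-15 + C(2 + 3, 7)) = -24*(-15 + sqrt(7**2 + (2 + 3)**2)) = -24*(-15 + sqrt(49 + 5**2)) = -24*(-15 + sqrt(49 + 25)) = -24*(-15 + sqrt(74)) = 360 - 24*sqrt(74)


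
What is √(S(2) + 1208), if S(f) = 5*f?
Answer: √1218 ≈ 34.900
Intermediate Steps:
√(S(2) + 1208) = √(5*2 + 1208) = √(10 + 1208) = √1218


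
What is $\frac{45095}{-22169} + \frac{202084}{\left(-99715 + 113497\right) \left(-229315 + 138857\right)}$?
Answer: $- \frac{14056015693754}{6909479601591} \approx -2.0343$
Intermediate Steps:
$\frac{45095}{-22169} + \frac{202084}{\left(-99715 + 113497\right) \left(-229315 + 138857\right)} = 45095 \left(- \frac{1}{22169}\right) + \frac{202084}{13782 \left(-90458\right)} = - \frac{45095}{22169} + \frac{202084}{-1246692156} = - \frac{45095}{22169} + 202084 \left(- \frac{1}{1246692156}\right) = - \frac{45095}{22169} - \frac{50521}{311673039} = - \frac{14056015693754}{6909479601591}$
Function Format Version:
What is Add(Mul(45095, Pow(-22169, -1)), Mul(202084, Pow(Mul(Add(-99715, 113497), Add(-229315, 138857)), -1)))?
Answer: Rational(-14056015693754, 6909479601591) ≈ -2.0343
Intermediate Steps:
Add(Mul(45095, Pow(-22169, -1)), Mul(202084, Pow(Mul(Add(-99715, 113497), Add(-229315, 138857)), -1))) = Add(Mul(45095, Rational(-1, 22169)), Mul(202084, Pow(Mul(13782, -90458), -1))) = Add(Rational(-45095, 22169), Mul(202084, Pow(-1246692156, -1))) = Add(Rational(-45095, 22169), Mul(202084, Rational(-1, 1246692156))) = Add(Rational(-45095, 22169), Rational(-50521, 311673039)) = Rational(-14056015693754, 6909479601591)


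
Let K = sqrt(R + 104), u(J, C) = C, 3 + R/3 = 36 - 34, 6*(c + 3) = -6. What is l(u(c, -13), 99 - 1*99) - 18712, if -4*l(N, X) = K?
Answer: -18712 - sqrt(101)/4 ≈ -18715.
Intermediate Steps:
c = -4 (c = -3 + (1/6)*(-6) = -3 - 1 = -4)
R = -3 (R = -9 + 3*(36 - 34) = -9 + 3*2 = -9 + 6 = -3)
K = sqrt(101) (K = sqrt(-3 + 104) = sqrt(101) ≈ 10.050)
l(N, X) = -sqrt(101)/4
l(u(c, -13), 99 - 1*99) - 18712 = -sqrt(101)/4 - 18712 = -18712 - sqrt(101)/4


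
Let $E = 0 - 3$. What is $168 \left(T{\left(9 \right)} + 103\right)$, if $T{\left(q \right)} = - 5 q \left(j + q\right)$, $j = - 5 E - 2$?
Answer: $-149016$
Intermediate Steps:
$E = -3$ ($E = 0 - 3 = -3$)
$j = 13$ ($j = \left(-5\right) \left(-3\right) - 2 = 15 - 2 = 13$)
$T{\left(q \right)} = - 5 q \left(13 + q\right)$
$168 \left(T{\left(9 \right)} + 103\right) = 168 \left(\left(-5\right) 9 \left(13 + 9\right) + 103\right) = 168 \left(\left(-5\right) 9 \cdot 22 + 103\right) = 168 \left(-990 + 103\right) = 168 \left(-887\right) = -149016$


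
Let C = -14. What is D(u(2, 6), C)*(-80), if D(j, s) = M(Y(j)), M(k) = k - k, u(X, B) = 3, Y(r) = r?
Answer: 0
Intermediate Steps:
M(k) = 0
D(j, s) = 0
D(u(2, 6), C)*(-80) = 0*(-80) = 0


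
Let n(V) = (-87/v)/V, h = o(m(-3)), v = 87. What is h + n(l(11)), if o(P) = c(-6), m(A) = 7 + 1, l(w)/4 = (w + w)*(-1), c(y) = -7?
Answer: -615/88 ≈ -6.9886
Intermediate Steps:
l(w) = -8*w (l(w) = 4*((w + w)*(-1)) = 4*((2*w)*(-1)) = 4*(-2*w) = -8*w)
m(A) = 8
o(P) = -7
h = -7
n(V) = -1/V (n(V) = (-87/87)/V = (-87*1/87)/V = -1/V)
h + n(l(11)) = -7 - 1/((-8*11)) = -7 - 1/(-88) = -7 - 1*(-1/88) = -7 + 1/88 = -615/88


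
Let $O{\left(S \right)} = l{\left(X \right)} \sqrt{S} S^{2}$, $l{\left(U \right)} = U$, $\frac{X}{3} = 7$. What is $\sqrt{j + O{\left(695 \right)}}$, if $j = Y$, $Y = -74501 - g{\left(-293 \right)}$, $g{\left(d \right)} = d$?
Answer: $\sqrt{-74208 + 10143525 \sqrt{695}} \approx 16350.0$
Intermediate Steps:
$X = 21$ ($X = 3 \cdot 7 = 21$)
$Y = -74208$ ($Y = -74501 - -293 = -74501 + 293 = -74208$)
$O{\left(S \right)} = 21 S^{\frac{5}{2}}$ ($O{\left(S \right)} = 21 \sqrt{S} S^{2} = 21 S^{\frac{5}{2}}$)
$j = -74208$
$\sqrt{j + O{\left(695 \right)}} = \sqrt{-74208 + 21 \cdot 695^{\frac{5}{2}}} = \sqrt{-74208 + 21 \cdot 483025 \sqrt{695}} = \sqrt{-74208 + 10143525 \sqrt{695}}$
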